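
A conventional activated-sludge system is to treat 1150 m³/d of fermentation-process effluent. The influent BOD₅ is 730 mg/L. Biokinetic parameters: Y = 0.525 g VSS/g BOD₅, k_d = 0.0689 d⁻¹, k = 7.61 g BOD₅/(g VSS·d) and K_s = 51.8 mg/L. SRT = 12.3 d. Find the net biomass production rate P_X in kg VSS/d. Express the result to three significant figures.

Effluent substrate depends only on kinetics and SRT: S = K_s(1 + k_d θ_c) / [θ_c(Yk − k_d) − 1] = 51.8 × (1 + 0.0689 × 12.3) / [12.3 × (0.525 × 7.61 − 0.0689) − 1] = 95.70 / 47.29 = 2.023 mg/L.
The observed yield is Y_obs = Y/(1 + k_d·θ_c) = 0.525 / (1 + 0.0689 × 12.3) = 0.525 / 1.847 = 0.2842 g VSS per g BOD₅ removed.
Mass of BOD₅ removed per day: Q(S₀ − S) = 1150 × 728.0 g/m³ = 837.2 kg/d.
So the net sludge growth is P_X = 0.2842 × 837.2 = 237.9 kg VSS/d.

P_X ≈ 238 kg VSS/d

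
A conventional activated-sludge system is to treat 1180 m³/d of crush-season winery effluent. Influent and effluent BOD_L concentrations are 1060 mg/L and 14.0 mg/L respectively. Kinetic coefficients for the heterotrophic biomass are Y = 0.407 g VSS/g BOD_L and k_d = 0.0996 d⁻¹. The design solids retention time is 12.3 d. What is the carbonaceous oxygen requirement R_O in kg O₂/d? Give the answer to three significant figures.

Correct the yield for decay: Y_obs = Y/(1 + k_d θ_c) = 0.407 / (1 + 0.0996 × 12.3) = 0.407 / 2.225 = 0.1829.
Q·(S₀ − S) = 1180 × (1060 − 14.0) × 10⁻³ = 1234 kg/d removed.
Net sludge production P_X = 0.1829 × 1234 = 225.8 kg VSS/d.
R_O = Q·ΔS − 1.42 P_X = 1234 − 320.6 = 913.7 kg O₂/d.

R_O ≈ 914 kg O₂/d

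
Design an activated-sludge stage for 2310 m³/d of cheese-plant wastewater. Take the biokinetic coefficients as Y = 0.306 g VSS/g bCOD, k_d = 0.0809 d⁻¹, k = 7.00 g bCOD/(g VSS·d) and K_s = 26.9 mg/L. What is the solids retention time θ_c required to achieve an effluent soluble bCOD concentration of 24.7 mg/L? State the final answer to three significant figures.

From 1/θ_c = Y·k·S/(K_s + S) − k_d: Y·k·S/(K_s+S) = 0.306 × 7.00 × 24.7 / (26.9 + 24.7) = 1.025 d⁻¹.
1/θ_c = 1.025 − 0.0809 = 0.9444 d⁻¹, so θ_c = 1.059 d.

θ_c ≈ 1.06 d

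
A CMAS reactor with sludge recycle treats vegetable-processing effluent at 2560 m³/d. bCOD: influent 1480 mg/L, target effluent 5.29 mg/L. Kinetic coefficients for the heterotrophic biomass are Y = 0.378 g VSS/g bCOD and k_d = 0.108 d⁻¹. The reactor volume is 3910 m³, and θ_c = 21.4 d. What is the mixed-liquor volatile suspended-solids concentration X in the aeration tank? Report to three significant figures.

Solving the biomass balance for X: X = Y Q (S₀−S) θ_c / [V (1+k_d θ_c)] = 0.378 × 2560 × (1480 − 5.29) × 21.4 / [3910 × (1 + 0.108 × 21.4)] = 2359 mg/L.

X ≈ 2360 mg/L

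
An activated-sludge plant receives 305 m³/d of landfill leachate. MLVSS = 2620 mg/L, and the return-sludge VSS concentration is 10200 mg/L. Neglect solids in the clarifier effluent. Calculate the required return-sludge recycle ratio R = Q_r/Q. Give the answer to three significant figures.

R = Q_r/Q = X/(X_r − X) = 2620 / (10200 − 2620) = 0.3456.

R ≈ 0.346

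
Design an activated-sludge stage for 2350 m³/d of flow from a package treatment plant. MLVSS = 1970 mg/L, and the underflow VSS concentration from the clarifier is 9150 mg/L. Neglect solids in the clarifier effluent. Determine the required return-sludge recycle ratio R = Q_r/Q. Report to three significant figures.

Solids balance on the clarifier gives (1+R)X = R·X_r, so R = X/(X_r − X) = 1970 / (9150 − 1970) = 0.2744.

R ≈ 0.274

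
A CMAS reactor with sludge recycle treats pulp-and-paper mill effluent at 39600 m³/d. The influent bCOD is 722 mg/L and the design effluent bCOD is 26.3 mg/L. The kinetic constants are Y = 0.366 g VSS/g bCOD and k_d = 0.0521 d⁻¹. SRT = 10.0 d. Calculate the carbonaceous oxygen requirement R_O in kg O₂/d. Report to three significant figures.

Correct the yield for decay: Y_obs = Y/(1 + k_d θ_c) = 0.366 / (1 + 0.0521 × 10.0) = 0.366 / 1.521 = 0.2406.
ΔS = 722 − 26.3 = 695.7 mg/L, so the substrate removal rate is 39600 × 695.7/1000 = 27550 kg bCOD/d.
P_X = Y_obs·Q·(S₀ − S) = 0.2406 × 27550 = 6629 kg VSS/d.
Carbonaceous O₂ demand = substrate oxidised − cell-mass equivalent = 27550 − 1.42 × 6629 = 18136 kg O₂/d.

R_O ≈ 18100 kg O₂/d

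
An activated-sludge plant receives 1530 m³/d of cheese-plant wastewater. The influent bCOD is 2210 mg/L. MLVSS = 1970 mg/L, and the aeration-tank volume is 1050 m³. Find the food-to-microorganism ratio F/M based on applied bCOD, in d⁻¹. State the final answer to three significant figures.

F/M = applied load / biomass = Q·S₀/(V·X) = 1530 × 2210 / (1050 × 1970) = 1.635 d⁻¹.

F/M ≈ 1.63 d⁻¹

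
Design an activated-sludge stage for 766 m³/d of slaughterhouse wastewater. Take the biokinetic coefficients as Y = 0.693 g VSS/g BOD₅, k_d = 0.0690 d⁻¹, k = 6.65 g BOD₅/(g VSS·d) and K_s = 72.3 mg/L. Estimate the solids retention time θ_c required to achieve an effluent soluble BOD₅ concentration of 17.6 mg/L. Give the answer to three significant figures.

Specific growth rate at S = 17.6 mg/L: μ = YkS/(K_s+S) = 0.693·6.65·17.6/(72.3+17.6) = 0.9022 d⁻¹.
1/θ_c = 0.9022 − 0.0690 = 0.8332 d⁻¹, so θ_c = 1.200 d.

θ_c ≈ 1.20 d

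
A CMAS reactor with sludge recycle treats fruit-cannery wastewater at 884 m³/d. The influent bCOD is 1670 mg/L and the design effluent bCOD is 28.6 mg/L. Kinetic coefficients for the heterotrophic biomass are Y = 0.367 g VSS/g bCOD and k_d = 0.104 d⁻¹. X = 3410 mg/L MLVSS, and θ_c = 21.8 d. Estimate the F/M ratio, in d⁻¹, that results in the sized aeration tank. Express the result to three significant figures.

F/M ≈ 0.415 d⁻¹

From the SRT design equation V = Y Q (S₀−S) θ_c / [X (1 + k_d θ_c)] = 0.367 × 884 × (1670 − 28.6) × 21.8 / [3410 × (1 + 0.104 × 21.8)] = 1.16×10^7 / 11141 = 1042 m³.
F/M = applied load / biomass = Q·S₀/(V·X) = 884 × 1670 / (1042 × 3410) = 0.4155 d⁻¹.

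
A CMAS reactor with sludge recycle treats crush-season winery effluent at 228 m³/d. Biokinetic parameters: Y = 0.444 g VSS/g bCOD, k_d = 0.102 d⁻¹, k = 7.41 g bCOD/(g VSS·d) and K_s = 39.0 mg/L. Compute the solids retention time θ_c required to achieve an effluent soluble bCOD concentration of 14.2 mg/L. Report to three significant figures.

From 1/θ_c = Y·k·S/(K_s + S) − k_d: Y·k·S/(K_s+S) = 0.444 × 7.41 × 14.2 / (39.0 + 14.2) = 0.8782 d⁻¹.
Then 1/θ_c = μ − k_d = 0.8782 − 0.102 = 0.7762 d⁻¹, giving θ_c = 1.288 d.

θ_c ≈ 1.29 d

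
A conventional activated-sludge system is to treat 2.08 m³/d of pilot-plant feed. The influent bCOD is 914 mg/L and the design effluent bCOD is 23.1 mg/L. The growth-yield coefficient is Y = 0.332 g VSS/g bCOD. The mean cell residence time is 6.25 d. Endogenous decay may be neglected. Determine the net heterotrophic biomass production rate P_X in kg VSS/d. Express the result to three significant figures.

Since k_d ≈ 0, Y_obs = Y = 0.332 g VSS/g bCOD.
Substrate removed = Q·(S₀ − S) = 2.08 m³/d × (914 − 23.1) g/m³ = 1.85×10^3 g/d = 1.853 kg/d.
P_X = Y_obs · Q(S₀ − S) = 0.3320 × 1.853 = 0.6152 kg VSS/d.

P_X ≈ 0.615 kg VSS/d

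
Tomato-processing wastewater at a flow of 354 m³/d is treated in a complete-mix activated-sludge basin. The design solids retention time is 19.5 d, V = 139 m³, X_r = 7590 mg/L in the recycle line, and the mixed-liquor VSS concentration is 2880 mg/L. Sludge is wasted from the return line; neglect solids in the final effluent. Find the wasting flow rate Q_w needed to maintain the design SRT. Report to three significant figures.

Wasting from the return line (neglecting effluent solids): Q_w = V·X / (θ_c·X_r) = 139.0 × 2880 / (19.5 × 7590) = 2.705 m³/d.

Q_w ≈ 2.70 m³/d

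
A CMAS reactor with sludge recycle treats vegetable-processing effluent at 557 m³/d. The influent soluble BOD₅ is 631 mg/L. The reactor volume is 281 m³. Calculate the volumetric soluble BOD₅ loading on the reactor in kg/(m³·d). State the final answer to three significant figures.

L_v ≈ 1.25 kg soluble BOD₅/(m³·d)

Volumetric loading L_v = Q·S₀ / V = 557 × 631 g/m³ / 281.0 m³ = 1251 g/(m³·d) = 1.251 kg soluble BOD₅/(m³·d).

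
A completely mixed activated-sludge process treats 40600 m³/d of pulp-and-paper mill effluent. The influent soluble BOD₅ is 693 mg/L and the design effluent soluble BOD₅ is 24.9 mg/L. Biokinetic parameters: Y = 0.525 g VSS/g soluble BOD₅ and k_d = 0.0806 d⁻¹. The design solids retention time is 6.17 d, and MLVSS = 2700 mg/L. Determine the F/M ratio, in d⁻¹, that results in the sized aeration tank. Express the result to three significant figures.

From the SRT design equation V = Y Q (S₀−S) θ_c / [X (1 + k_d θ_c)] = 0.525 × 40600 × (693 − 24.9) × 6.17 / [2700 × (1 + 0.0806 × 6.17)] = 8.79×10^7 / 4043 = 21734 m³.
Food-to-microorganism ratio F/M = Q S₀ / (V X) = 40600 × 693 / (21734 × 2700) = 0.4795 d⁻¹.

F/M ≈ 0.479 d⁻¹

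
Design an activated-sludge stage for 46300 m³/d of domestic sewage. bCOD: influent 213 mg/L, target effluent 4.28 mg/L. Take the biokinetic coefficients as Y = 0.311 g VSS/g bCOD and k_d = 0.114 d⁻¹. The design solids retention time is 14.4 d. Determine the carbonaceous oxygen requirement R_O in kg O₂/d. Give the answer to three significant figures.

R_O ≈ 8050 kg O₂/d

Observed yield with endogenous decay: Y_obs = Y / (1 + k_d·θ_c) = 0.311 / (1 + 0.114 × 14.4) = 0.311 / 2.642 = 0.1177 g VSS/g bCOD.
Substrate removed = Q·(S₀ − S) = 46300 m³/d × (213 − 4.28) g/m³ = 9.66×10^6 g/d = 9664 kg/d.
Net sludge production P_X = 0.1177 × 9664 = 1138 kg VSS/d.
Carbonaceous O₂ demand = substrate oxidised − cell-mass equivalent = 9664 − 1.42 × 1138 = 8048 kg O₂/d.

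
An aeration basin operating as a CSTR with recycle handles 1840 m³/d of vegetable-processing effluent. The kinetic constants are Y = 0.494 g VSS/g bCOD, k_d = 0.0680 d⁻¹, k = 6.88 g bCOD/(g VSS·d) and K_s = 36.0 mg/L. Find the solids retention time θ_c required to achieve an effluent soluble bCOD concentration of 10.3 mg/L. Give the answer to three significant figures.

θ_c ≈ 1.45 d

From 1/θ_c = Y·k·S/(K_s + S) − k_d: Y·k·S/(K_s+S) = 0.494 × 6.88 × 10.3 / (36.0 + 10.3) = 0.7561 d⁻¹.
Then 1/θ_c = μ − k_d = 0.7561 − 0.0680 = 0.6881 d⁻¹, giving θ_c = 1.453 d.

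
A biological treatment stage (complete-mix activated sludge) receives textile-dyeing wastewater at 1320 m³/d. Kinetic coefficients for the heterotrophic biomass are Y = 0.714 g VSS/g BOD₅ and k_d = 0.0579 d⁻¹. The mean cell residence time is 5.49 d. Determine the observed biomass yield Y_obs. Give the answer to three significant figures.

Y_obs = Y / (1 + k_d θ_c) = 0.714 / (1 + 0.0579 × 5.49) = 0.714 / 1.318 = 0.5418.

Y_obs ≈ 0.542 g VSS/g BOD₅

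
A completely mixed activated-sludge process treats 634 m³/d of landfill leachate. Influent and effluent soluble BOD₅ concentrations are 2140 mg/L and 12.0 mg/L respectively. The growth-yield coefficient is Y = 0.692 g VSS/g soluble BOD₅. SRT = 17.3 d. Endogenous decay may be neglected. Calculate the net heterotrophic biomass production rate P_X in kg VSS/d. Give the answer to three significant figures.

P_X ≈ 934 kg VSS/d

Since k_d ≈ 0, Y_obs = Y = 0.692 g VSS/g soluble BOD₅.
Q·(S₀ − S) = 634 × (2140 − 12.0) × 10⁻³ = 1349 kg/d removed.
P_X = Y_obs · Q(S₀ − S) = 0.6920 × 1349 = 933.6 kg VSS/d.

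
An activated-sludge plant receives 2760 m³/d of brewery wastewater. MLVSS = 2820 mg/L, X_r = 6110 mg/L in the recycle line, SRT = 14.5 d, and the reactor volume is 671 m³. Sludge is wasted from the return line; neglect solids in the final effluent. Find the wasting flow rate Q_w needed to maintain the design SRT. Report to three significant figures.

Q_w ≈ 21.4 m³/d

Q_w = (V·X)/(θ_c X_r) = 671.0 × 2820 / (14.5 × 6110) = 21.36 m³/d.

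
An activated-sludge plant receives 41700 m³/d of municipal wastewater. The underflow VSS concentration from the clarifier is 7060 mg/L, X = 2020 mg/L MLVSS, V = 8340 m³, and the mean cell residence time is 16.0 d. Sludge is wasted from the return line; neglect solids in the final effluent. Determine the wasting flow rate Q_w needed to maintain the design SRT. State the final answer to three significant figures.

Q_w ≈ 149 m³/d

Q_w = (V·X)/(θ_c X_r) = 8340 × 2020 / (16.0 × 7060) = 149.1 m³/d.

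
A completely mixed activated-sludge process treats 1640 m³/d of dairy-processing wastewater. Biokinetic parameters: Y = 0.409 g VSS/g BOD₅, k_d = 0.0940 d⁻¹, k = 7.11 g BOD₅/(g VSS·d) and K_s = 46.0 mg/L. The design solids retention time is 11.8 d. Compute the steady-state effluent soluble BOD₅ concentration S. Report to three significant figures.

For a completely mixed reactor with recycle the Lawrence–McCarty relation gives S = K_s·(1 + k_d·θ_c) / [θ_c·(Y·k − k_d) − 1] = 46.0 × (1 + 0.0940 × 11.8) / [11.8 × (0.409 × 7.11 − 0.0940) − 1] = 97.02 / 32.21 = 3.013 mg/L.

S ≈ 3.01 mg/L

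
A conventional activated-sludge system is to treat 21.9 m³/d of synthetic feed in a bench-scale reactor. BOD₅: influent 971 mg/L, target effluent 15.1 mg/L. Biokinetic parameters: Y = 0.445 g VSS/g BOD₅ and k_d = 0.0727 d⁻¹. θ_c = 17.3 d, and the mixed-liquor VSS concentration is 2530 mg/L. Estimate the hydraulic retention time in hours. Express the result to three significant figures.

τ ≈ 30.9 h

From the SRT design equation V = Y Q (S₀−S) θ_c / [X (1 + k_d θ_c)] = 0.445 × 21.9 × (971 − 15.1) × 17.3 / [2530 × (1 + 0.0727 × 17.3)] = 1.61×10^5 / 5712 = 28.21 m³.
τ = V/Q = 28.21/21.9 = 1.288 d, or 30.92 h.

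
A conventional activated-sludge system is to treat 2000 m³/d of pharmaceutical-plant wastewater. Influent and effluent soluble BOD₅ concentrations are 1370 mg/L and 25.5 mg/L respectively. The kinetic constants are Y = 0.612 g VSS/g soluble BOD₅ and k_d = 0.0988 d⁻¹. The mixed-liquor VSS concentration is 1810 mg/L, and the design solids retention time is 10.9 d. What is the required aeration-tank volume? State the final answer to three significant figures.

V ≈ 4770 m³

Steady-state biomass mass balance: V·X·(1 + k_d·θ_c) = Y·Q·(S₀ − S)·θ_c, so V = 0.612 × 2000 × (1370 − 25.5) × 10.9 / [1810 × (1 + 0.0988 × 10.9)] = 1.79×10^7 / 3759 = 4772 m³.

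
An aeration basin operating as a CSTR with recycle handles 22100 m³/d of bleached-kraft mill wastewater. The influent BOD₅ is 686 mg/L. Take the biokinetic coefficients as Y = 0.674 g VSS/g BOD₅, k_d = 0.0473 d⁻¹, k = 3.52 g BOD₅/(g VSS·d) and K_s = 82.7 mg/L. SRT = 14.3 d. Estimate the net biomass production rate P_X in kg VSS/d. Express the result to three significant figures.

P_X ≈ 6060 kg VSS/d

Effluent substrate depends only on kinetics and SRT: S = K_s(1 + k_d θ_c) / [θ_c(Yk − k_d) − 1] = 82.7 × (1 + 0.0473 × 14.3) / [14.3 × (0.674 × 3.52 − 0.0473) − 1] = 138.6 / 32.25 = 4.299 mg/L.
Correct the yield for decay: Y_obs = Y/(1 + k_d θ_c) = 0.674 / (1 + 0.0473 × 14.3) = 0.674 / 1.676 = 0.4021.
Substrate removed = Q·(S₀ − S) = 22100 m³/d × (686 − 4.30) g/m³ = 1.51×10^7 g/d = 15066 kg/d.
P_X = Y_obs · Q(S₀ − S) = 0.4021 × 15066 = 6057 kg VSS/d.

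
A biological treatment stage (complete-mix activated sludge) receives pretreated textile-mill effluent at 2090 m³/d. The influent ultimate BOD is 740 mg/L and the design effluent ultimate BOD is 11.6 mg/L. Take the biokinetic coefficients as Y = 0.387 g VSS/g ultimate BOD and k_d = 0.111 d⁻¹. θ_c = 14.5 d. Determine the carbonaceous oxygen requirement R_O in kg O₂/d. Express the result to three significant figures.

R_O ≈ 1200 kg O₂/d

Correct the yield for decay: Y_obs = Y/(1 + k_d θ_c) = 0.387 / (1 + 0.111 × 14.5) = 0.387 / 2.609 = 0.1483.
ΔS = 740 − 11.6 = 728.4 mg/L, so the substrate removal rate is 2090 × 728.4/1000 = 1522 kg ultimate BOD/d.
Biomass synthesised: P_X = Y_obs × 1522 = 225.8 kg VSS/d.
R_O = Q·ΔS − 1.42 P_X = 1522 − 320.6 = 1202 kg O₂/d.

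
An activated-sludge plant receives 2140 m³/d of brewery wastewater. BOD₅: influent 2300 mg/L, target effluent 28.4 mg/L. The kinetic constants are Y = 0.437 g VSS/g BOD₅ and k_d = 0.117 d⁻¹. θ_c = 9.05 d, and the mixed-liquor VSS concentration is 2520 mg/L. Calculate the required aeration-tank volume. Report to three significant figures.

V ≈ 3710 m³

Steady-state biomass mass balance: V·X·(1 + k_d·θ_c) = Y·Q·(S₀ − S)·θ_c, so V = 0.437 × 2140 × (2300 − 28.4) × 9.05 / [2520 × (1 + 0.117 × 9.05)] = 1.92×10^7 / 5188 = 3706 m³.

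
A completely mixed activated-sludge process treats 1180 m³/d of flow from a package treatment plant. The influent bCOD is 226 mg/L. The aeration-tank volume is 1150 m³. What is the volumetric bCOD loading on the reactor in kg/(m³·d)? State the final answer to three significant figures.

L_v ≈ 0.232 kg bCOD/(m³·d)

L_v = Q S₀ / V = 1180 × 226 × 10⁻³ / 1150 = 0.2319 kg/(m³·d).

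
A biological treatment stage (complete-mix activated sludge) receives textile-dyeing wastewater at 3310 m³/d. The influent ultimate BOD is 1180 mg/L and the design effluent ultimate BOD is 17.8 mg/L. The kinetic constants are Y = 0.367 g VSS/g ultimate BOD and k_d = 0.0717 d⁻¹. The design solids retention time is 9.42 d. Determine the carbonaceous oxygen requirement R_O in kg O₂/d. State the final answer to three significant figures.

Y_obs = Y / (1 + k_d θ_c) = 0.367 / (1 + 0.0717 × 9.42) = 0.367 / 1.675 = 0.2191.
ΔS = 1180 − 17.8 = 1162 mg/L, so the substrate removal rate is 3310 × 1162/1000 = 3847 kg ultimate BOD/d.
Biomass synthesised: P_X = Y_obs × 3847 = 842.7 kg VSS/d.
R_O = Q·ΔS − 1.42 P_X = 3847 − 1197 = 2650 kg O₂/d.

R_O ≈ 2650 kg O₂/d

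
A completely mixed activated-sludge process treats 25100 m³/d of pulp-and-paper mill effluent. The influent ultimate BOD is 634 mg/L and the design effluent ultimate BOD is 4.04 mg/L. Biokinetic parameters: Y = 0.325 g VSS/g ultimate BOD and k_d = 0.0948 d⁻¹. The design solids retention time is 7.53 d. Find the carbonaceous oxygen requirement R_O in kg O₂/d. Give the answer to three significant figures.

Correct the yield for decay: Y_obs = Y/(1 + k_d θ_c) = 0.325 / (1 + 0.0948 × 7.53) = 0.325 / 1.714 = 0.1896.
ΔS = 634 − 4.04 = 630.0 mg/L, so the substrate removal rate is 25100 × 630.0/1000 = 15812 kg ultimate BOD/d.
Net sludge production P_X = 0.1896 × 15812 = 2998 kg VSS/d.
R_O = Q·(S₀ − S) − 1.42·P_X = 15812 − 1.42 × 2998 = 11554 kg O₂/d.

R_O ≈ 11600 kg O₂/d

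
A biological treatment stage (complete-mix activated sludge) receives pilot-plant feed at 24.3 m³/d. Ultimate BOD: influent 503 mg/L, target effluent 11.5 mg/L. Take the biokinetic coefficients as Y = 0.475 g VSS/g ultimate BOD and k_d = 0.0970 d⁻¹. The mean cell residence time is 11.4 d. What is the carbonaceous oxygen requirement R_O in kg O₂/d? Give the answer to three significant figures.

R_O ≈ 8.12 kg O₂/d

Y_obs = Y / (1 + k_d θ_c) = 0.475 / (1 + 0.0970 × 11.4) = 0.475 / 2.106 = 0.2256.
Substrate removed = Q·(S₀ − S) = 24.3 m³/d × (503 − 11.5) g/m³ = 1.19×10^4 g/d = 11.94 kg/d.
P_X = Y_obs·Q·(S₀ − S) = 0.2256 × 11.94 = 2.694 kg VSS/d.
R_O = Q·ΔS − 1.42 P_X = 11.94 − 3.826 = 8.118 kg O₂/d.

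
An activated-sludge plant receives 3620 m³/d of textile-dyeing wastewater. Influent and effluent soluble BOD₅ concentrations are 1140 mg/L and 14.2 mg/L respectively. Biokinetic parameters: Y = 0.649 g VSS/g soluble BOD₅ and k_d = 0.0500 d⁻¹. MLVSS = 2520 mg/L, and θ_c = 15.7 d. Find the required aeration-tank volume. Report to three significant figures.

Rearranging the biomass balance for a CMAS with decay, V = Y·Q·ΔS·θ_c / [X·(1+k_d θ_c)] = 0.649 × 3620 × (1140 − 14.2) × 15.7 / [2520 × (1 + 0.0500 × 15.7)] = 4.15×10^7 / 4498 = 9232 m³.

V ≈ 9230 m³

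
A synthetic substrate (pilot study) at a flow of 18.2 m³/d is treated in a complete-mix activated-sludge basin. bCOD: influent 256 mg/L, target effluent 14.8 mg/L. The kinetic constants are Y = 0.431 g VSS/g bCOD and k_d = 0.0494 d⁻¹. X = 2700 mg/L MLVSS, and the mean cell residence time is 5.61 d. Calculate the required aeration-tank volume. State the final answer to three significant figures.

Rearranging the biomass balance for a CMAS with decay, V = Y·Q·ΔS·θ_c / [X·(1+k_d θ_c)] = 0.431 × 18.2 × (256 − 14.8) × 5.61 / [2700 × (1 + 0.0494 × 5.61)] = 1.06×10^4 / 3448 = 3.078 m³.

V ≈ 3.08 m³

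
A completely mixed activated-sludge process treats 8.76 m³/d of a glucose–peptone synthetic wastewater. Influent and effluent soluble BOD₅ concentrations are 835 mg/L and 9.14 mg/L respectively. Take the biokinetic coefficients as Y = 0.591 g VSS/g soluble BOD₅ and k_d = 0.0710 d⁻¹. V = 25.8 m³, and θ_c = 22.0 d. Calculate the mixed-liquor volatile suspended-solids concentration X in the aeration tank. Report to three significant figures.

Solving the biomass balance for X: X = Y Q (S₀−S) θ_c / [V (1+k_d θ_c)] = 0.591 × 8.76 × (835 − 9.14) × 22.0 / [25.8 × (1 + 0.0710 × 22.0)] = 1423 mg/L.

X ≈ 1420 mg/L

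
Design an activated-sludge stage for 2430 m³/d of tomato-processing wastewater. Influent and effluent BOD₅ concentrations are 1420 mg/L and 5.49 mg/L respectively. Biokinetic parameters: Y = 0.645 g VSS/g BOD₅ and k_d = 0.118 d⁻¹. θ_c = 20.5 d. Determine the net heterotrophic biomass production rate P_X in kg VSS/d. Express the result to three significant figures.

Y_obs = Y / (1 + k_d θ_c) = 0.645 / (1 + 0.118 × 20.5) = 0.645 / 3.419 = 0.1887.
ΔS = 1420 − 5.49 = 1415 mg/L, so the substrate removal rate is 2430 × 1415/1000 = 3437 kg BOD₅/d.
So the net sludge growth is P_X = 0.1887 × 3437 = 648.4 kg VSS/d.

P_X ≈ 648 kg VSS/d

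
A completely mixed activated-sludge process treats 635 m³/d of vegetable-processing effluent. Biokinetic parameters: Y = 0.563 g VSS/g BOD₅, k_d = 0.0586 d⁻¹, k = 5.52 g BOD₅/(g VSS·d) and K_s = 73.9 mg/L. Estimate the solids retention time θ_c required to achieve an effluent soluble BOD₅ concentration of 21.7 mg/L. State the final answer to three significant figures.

θ_c ≈ 1.55 d

At the target effluent, Y k S/(K_s+S) = 0.563×5.52×21.7/95.60 = 0.7054 d⁻¹.
θ_c = 1/(μ − k_d) = 1/(0.7054 − 0.0586) = 1/0.6468 = 1.546 d.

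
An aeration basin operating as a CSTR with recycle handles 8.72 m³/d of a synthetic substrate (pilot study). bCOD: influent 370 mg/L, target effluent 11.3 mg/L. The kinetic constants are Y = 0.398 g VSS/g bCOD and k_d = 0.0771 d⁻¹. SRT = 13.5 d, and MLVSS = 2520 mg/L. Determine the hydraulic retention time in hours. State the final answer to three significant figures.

Steady-state biomass mass balance: V·X·(1 + k_d·θ_c) = Y·Q·(S₀ − S)·θ_c, so V = 0.398 × 8.72 × (370 − 11.3) × 13.5 / [2520 × (1 + 0.0771 × 13.5)] = 1.68×10^4 / 5143 = 3.268 m³.
Hydraulic retention time τ = V/Q = 3.268 / 8.72 = 0.3747 d = 8.994 h.

τ ≈ 8.99 h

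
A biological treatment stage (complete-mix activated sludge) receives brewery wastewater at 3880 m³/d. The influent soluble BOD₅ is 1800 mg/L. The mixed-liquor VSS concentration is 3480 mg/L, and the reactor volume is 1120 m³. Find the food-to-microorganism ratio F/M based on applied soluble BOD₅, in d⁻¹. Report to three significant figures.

F/M = Q·S₀ / (V·X) = 3880 × 1800 / (1120 × 3480) = 1.792 g soluble BOD₅·(g VSS·d)⁻¹.

F/M ≈ 1.79 d⁻¹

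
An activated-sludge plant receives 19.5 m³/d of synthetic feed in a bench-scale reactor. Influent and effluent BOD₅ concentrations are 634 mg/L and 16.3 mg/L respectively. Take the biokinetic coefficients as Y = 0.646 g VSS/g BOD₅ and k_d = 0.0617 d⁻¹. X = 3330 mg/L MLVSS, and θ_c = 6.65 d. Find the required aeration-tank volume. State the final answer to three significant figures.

Steady-state biomass mass balance: V·X·(1 + k_d·θ_c) = Y·Q·(S₀ − S)·θ_c, so V = 0.646 × 19.5 × (634 − 16.3) × 6.65 / [3330 × (1 + 0.0617 × 6.65)] = 5.17×10^4 / 4696 = 11.02 m³.

V ≈ 11.0 m³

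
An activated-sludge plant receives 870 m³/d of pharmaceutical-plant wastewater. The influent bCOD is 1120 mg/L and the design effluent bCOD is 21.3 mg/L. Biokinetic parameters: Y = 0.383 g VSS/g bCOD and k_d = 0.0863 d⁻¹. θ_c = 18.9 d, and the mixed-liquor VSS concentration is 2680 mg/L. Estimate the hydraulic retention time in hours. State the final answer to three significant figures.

Steady-state biomass mass balance: V·X·(1 + k_d·θ_c) = Y·Q·(S₀ − S)·θ_c, so V = 0.383 × 870 × (1120 − 21.3) × 18.9 / [2680 × (1 + 0.0863 × 18.9)] = 6.92×10^6 / 7051 = 981.3 m³.
Hydraulic retention time τ = V/Q = 981.3 / 870 = 1.128 d = 27.07 h.

τ ≈ 27.1 h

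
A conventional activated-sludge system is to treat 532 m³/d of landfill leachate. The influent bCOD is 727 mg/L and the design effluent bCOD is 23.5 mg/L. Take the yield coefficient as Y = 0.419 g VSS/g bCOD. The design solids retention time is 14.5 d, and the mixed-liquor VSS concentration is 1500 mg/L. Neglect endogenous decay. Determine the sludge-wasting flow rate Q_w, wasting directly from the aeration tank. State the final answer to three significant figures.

Biomass mass balance (decay neglected): V·X = Y·Q·(S₀ − S)·θ_c, so V = 0.419 × 532 × (727 − 23.5) × 14.5 / 1500 = 1516 m³.
Wasting from the aeration tank: Q_w = V / θ_c = 1516 / 14.5 = 104.5 m³/d.

Q_w ≈ 105 m³/d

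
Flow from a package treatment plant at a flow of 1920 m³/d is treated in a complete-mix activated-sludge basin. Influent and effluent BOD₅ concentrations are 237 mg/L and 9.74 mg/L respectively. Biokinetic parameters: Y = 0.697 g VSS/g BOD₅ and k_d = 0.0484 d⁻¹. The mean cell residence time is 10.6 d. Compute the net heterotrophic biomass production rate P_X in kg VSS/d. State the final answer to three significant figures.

P_X ≈ 201 kg VSS/d

The observed yield is Y_obs = Y/(1 + k_d·θ_c) = 0.697 / (1 + 0.0484 × 10.6) = 0.697 / 1.513 = 0.4607 g VSS per g BOD₅ removed.
Q·(S₀ − S) = 1920 × (237 − 9.74) × 10⁻³ = 436.3 kg/d removed.
Biomass produced: P_X = Y_obs·Q·ΔS = 0.4607 × 436.3 ≈ 201.0 kg VSS/d.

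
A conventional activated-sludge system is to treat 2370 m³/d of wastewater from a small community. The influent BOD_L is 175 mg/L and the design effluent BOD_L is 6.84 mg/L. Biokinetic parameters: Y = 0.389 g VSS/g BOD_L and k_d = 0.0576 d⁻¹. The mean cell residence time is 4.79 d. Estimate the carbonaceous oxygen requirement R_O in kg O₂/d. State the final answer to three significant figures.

Y_obs = Y / (1 + k_d θ_c) = 0.389 / (1 + 0.0576 × 4.79) = 0.389 / 1.276 = 0.3049.
Substrate removed = Q·(S₀ − S) = 2370 m³/d × (175 − 6.84) g/m³ = 3.99×10^5 g/d = 398.5 kg/d.
Biomass synthesised: P_X = Y_obs × 398.5 = 121.5 kg VSS/d.
Carbonaceous O₂ demand = substrate oxidised − cell-mass equivalent = 398.5 − 1.42 × 121.5 = 226.0 kg O₂/d.

R_O ≈ 226 kg O₂/d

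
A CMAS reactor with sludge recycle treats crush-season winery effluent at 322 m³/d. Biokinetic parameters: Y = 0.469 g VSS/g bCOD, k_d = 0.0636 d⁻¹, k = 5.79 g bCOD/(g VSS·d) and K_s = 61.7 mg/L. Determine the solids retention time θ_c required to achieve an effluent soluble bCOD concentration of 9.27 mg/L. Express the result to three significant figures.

Specific growth rate at S = 9.27 mg/L: μ = YkS/(K_s+S) = 0.469·5.79·9.27/(61.7+9.27) = 0.3547 d⁻¹.
1/θ_c = 0.3547 − 0.0636 = 0.2911 d⁻¹, so θ_c = 3.435 d.

θ_c ≈ 3.44 d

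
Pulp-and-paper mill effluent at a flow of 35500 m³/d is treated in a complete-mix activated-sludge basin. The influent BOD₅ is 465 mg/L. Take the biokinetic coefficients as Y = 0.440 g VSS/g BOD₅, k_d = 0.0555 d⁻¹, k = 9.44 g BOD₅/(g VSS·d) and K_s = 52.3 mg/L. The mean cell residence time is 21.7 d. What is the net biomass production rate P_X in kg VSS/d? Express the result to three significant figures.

P_X ≈ 3290 kg VSS/d

Effluent substrate depends only on kinetics and SRT: S = K_s(1 + k_d θ_c) / [θ_c(Yk − k_d) − 1] = 52.3 × (1 + 0.0555 × 21.7) / [21.7 × (0.440 × 9.44 − 0.0555) − 1] = 115.3 / 87.93 = 1.311 mg/L.
Y_obs = Y / (1 + k_d θ_c) = 0.440 / (1 + 0.0555 × 21.7) = 0.440 / 2.204 = 0.1996.
ΔS = 465 − 1.31 = 463.7 mg/L, so the substrate removal rate is 35500 × 463.7/1000 = 16461 kg BOD₅/d.
P_X = Y_obs · Q(S₀ − S) = 0.1996 × 16461 = 3286 kg VSS/d.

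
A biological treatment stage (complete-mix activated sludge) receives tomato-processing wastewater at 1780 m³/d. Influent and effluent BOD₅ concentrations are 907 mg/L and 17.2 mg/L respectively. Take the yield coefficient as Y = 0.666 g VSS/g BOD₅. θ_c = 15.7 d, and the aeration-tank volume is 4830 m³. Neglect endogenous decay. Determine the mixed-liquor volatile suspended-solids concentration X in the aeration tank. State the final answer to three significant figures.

X ≈ 3430 mg/L

From V·X = Y·Q·(S₀ − S)·θ_c (decay neglected): X = 0.666 × 1780 × (907 − 17.2) × 15.7 / 4830 = 3429 mg/L.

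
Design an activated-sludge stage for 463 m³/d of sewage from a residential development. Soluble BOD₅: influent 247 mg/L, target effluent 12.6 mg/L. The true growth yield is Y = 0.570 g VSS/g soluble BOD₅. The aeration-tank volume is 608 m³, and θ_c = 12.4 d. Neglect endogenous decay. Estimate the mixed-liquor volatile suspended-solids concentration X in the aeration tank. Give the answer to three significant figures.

From V·X = Y·Q·(S₀ − S)·θ_c (decay neglected): X = 0.570 × 463 × (247 − 12.6) × 12.4 / 608 = 1262 mg/L.

X ≈ 1260 mg/L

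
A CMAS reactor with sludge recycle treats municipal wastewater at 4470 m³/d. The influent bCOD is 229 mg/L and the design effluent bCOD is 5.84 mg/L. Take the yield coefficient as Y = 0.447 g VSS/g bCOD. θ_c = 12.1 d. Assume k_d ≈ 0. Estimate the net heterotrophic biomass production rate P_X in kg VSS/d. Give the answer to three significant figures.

P_X ≈ 446 kg VSS/d

No decay correction is needed, so Y_obs = Y = 0.447.
Substrate removed = Q·(S₀ − S) = 4470 m³/d × (229 − 5.84) g/m³ = 9.98×10^5 g/d = 997.5 kg/d.
Biomass produced: P_X = Y_obs·Q·ΔS = 0.4470 × 997.5 ≈ 445.9 kg VSS/d.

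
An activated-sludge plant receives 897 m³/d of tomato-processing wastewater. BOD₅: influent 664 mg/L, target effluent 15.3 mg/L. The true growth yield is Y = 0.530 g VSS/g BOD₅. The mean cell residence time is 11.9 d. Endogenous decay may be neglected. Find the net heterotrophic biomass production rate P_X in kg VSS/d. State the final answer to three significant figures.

No decay correction is needed, so Y_obs = Y = 0.530.
Q·(S₀ − S) = 897 × (664 − 15.3) × 10⁻³ = 581.9 kg/d removed.
Biomass produced: P_X = Y_obs·Q·ΔS = 0.5300 × 581.9 ≈ 308.4 kg VSS/d.

P_X ≈ 308 kg VSS/d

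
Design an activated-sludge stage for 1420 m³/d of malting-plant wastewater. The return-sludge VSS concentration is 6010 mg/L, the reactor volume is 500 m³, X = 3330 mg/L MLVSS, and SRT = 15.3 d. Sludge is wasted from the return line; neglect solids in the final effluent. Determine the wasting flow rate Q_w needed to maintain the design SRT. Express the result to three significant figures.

Q_w ≈ 18.1 m³/d

Q_w = (V·X)/(θ_c X_r) = 500.0 × 3330 / (15.3 × 6010) = 18.11 m³/d.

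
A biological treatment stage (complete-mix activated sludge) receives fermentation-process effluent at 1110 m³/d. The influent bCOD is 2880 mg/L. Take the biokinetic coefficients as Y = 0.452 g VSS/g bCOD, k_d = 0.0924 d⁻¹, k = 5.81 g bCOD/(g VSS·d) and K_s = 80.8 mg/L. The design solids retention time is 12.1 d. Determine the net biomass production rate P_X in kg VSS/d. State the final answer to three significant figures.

From the Monod/SRT balance for a CMAS, S = K_s·(1+k_d θ_c)/[θ_c·(Y k − k_d) − 1] = 80.8 × (1 + 0.0924 × 12.1) / [12.1 × (0.452 × 5.81 − 0.0924) − 1] = 171.1 / 29.66 = 5.770 mg/L.
Correct the yield for decay: Y_obs = Y/(1 + k_d θ_c) = 0.452 / (1 + 0.0924 × 12.1) = 0.452 / 2.118 = 0.2134.
Mass of bCOD removed per day: Q(S₀ − S) = 1110 × 2874 g/m³ = 3190 kg/d.
P_X = Y_obs · Q(S₀ − S) = 0.2134 × 3190 = 680.8 kg VSS/d.

P_X ≈ 681 kg VSS/d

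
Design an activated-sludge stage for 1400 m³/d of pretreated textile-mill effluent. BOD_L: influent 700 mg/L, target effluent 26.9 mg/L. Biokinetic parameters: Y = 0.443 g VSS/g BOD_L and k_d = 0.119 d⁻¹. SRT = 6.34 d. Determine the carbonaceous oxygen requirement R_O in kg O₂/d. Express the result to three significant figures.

R_O ≈ 604 kg O₂/d

Observed yield with endogenous decay: Y_obs = Y / (1 + k_d·θ_c) = 0.443 / (1 + 0.119 × 6.34) = 0.443 / 1.754 = 0.2525 g VSS/g BOD_L.
Mass of BOD_L removed per day: Q(S₀ − S) = 1400 × 673.1 g/m³ = 942.3 kg/d.
Biomass synthesised: P_X = Y_obs × 942.3 = 237.9 kg VSS/d.
R_O = Q·ΔS − 1.42 P_X = 942.3 − 337.9 = 604.5 kg O₂/d.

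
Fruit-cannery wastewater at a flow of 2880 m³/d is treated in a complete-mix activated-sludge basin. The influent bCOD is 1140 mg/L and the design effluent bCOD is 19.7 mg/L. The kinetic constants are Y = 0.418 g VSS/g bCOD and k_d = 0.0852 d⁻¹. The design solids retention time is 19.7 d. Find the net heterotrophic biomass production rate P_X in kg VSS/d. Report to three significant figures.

P_X ≈ 504 kg VSS/d

Correct the yield for decay: Y_obs = Y/(1 + k_d θ_c) = 0.418 / (1 + 0.0852 × 19.7) = 0.418 / 2.678 = 0.1561.
ΔS = 1140 − 19.7 = 1120 mg/L, so the substrate removal rate is 2880 × 1120/1000 = 3226 kg bCOD/d.
Biomass produced: P_X = Y_obs·Q·ΔS = 0.1561 × 3226 ≈ 503.5 kg VSS/d.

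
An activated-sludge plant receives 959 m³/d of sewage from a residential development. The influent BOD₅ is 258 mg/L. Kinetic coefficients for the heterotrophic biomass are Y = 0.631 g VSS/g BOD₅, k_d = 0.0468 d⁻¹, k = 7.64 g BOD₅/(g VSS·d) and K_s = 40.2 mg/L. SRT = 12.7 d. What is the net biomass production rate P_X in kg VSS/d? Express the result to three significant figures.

P_X ≈ 97.5 kg VSS/d

Effluent substrate depends only on kinetics and SRT: S = K_s(1 + k_d θ_c) / [θ_c(Yk − k_d) − 1] = 40.2 × (1 + 0.0468 × 12.7) / [12.7 × (0.631 × 7.64 − 0.0468) − 1] = 64.09 / 59.63 = 1.075 mg/L.
Correct the yield for decay: Y_obs = Y/(1 + k_d θ_c) = 0.631 / (1 + 0.0468 × 12.7) = 0.631 / 1.594 = 0.3958.
Q·(S₀ − S) = 959 × (258 − 1.07) × 10⁻³ = 246.4 kg/d removed.
Biomass produced: P_X = Y_obs·Q·ΔS = 0.3958 × 246.4 ≈ 97.52 kg VSS/d.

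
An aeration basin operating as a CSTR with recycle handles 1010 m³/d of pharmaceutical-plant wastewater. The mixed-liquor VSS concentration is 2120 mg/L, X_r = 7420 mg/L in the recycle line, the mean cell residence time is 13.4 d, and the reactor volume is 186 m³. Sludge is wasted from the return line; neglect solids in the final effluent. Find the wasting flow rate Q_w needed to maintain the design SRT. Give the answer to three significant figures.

Q_w ≈ 3.97 m³/d

Wasting from the return line (neglecting effluent solids): Q_w = V·X / (θ_c·X_r) = 186.0 × 2120 / (13.4 × 7420) = 3.966 m³/d.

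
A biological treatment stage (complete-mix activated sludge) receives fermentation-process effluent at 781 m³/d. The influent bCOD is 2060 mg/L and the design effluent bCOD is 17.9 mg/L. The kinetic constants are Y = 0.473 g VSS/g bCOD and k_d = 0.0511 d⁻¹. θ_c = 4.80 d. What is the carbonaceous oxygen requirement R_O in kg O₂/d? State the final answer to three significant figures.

R_O ≈ 735 kg O₂/d

Observed yield with endogenous decay: Y_obs = Y / (1 + k_d·θ_c) = 0.473 / (1 + 0.0511 × 4.80) = 0.473 / 1.245 = 0.3798 g VSS/g bCOD.
Q·(S₀ − S) = 781 × (2060 − 17.9) × 10⁻³ = 1595 kg/d removed.
P_X = Y_obs·Q·(S₀ − S) = 0.3798 × 1595 = 605.8 kg VSS/d.
Carbonaceous O₂ demand = substrate oxidised − cell-mass equivalent = 1595 − 1.42 × 605.8 = 734.7 kg O₂/d.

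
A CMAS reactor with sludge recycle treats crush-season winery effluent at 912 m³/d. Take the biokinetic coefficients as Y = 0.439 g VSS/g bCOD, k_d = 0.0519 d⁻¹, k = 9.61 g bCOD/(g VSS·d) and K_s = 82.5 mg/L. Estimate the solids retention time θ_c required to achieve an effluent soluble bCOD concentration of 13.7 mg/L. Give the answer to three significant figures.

At the target effluent, Y k S/(K_s+S) = 0.439×9.61×13.7/96.20 = 0.6008 d⁻¹.
θ_c = 1/(μ − k_d) = 1/(0.6008 − 0.0519) = 1/0.5489 = 1.822 d.

θ_c ≈ 1.82 d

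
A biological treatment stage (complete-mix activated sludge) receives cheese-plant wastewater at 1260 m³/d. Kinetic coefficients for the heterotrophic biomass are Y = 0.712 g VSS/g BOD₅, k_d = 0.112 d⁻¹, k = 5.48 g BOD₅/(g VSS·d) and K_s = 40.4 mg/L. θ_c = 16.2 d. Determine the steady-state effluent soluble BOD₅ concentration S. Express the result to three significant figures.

For a completely mixed reactor with recycle the Lawrence–McCarty relation gives S = K_s·(1 + k_d·θ_c) / [θ_c·(Y·k − k_d) − 1] = 40.4 × (1 + 0.112 × 16.2) / [16.2 × (0.712 × 5.48 − 0.112) − 1] = 113.7 / 60.39 = 1.883 mg/L.

S ≈ 1.88 mg/L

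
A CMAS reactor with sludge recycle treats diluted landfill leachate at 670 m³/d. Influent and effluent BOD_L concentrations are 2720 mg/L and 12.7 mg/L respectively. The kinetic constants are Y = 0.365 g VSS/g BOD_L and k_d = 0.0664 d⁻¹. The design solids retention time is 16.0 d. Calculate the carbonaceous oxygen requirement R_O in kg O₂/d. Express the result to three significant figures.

The observed yield is Y_obs = Y/(1 + k_d·θ_c) = 0.365 / (1 + 0.0664 × 16.0) = 0.365 / 2.062 = 0.1770 g VSS per g BOD_L removed.
Q·(S₀ − S) = 670 × (2720 − 12.7) × 10⁻³ = 1814 kg/d removed.
Net sludge production P_X = 0.1770 × 1814 = 321.0 kg VSS/d.
R_O = Q·(S₀ − S) − 1.42·P_X = 1814 − 1.42 × 321.0 = 1358 kg O₂/d.

R_O ≈ 1360 kg O₂/d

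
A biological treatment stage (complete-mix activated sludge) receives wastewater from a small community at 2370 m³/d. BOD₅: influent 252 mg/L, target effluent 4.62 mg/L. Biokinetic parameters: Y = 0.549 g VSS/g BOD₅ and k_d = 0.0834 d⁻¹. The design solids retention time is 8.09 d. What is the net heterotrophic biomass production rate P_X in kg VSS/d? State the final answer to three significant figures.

Observed yield with endogenous decay: Y_obs = Y / (1 + k_d·θ_c) = 0.549 / (1 + 0.0834 × 8.09) = 0.549 / 1.675 = 0.3278 g VSS/g BOD₅.
Substrate removed = Q·(S₀ − S) = 2370 m³/d × (252 − 4.62) g/m³ = 5.86×10^5 g/d = 586.3 kg/d.
So the net sludge growth is P_X = 0.3278 × 586.3 = 192.2 kg VSS/d.

P_X ≈ 192 kg VSS/d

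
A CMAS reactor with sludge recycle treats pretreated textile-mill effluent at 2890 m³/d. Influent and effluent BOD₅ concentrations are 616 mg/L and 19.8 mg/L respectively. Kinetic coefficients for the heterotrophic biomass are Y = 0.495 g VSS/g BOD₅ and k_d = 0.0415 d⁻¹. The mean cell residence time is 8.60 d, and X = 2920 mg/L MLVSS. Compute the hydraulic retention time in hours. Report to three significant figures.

τ ≈ 15.4 h

From the SRT design equation V = Y Q (S₀−S) θ_c / [X (1 + k_d θ_c)] = 0.495 × 2890 × (616 − 19.8) × 8.60 / [2920 × (1 + 0.0415 × 8.60)] = 7.33×10^6 / 3962 = 1851 m³.
τ = V/Q = 1851/2890 = 0.6406 d, or 15.37 h.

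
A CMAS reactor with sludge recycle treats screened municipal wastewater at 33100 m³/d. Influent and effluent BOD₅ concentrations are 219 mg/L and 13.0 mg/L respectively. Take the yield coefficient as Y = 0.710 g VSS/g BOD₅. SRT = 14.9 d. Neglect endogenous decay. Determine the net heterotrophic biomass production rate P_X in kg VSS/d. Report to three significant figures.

P_X ≈ 4840 kg VSS/d

No decay correction is needed, so Y_obs = Y = 0.710.
ΔS = 219 − 13.0 = 206.0 mg/L, so the substrate removal rate is 33100 × 206.0/1000 = 6819 kg BOD₅/d.
So the net sludge growth is P_X = 0.7100 × 6819 = 4841 kg VSS/d.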